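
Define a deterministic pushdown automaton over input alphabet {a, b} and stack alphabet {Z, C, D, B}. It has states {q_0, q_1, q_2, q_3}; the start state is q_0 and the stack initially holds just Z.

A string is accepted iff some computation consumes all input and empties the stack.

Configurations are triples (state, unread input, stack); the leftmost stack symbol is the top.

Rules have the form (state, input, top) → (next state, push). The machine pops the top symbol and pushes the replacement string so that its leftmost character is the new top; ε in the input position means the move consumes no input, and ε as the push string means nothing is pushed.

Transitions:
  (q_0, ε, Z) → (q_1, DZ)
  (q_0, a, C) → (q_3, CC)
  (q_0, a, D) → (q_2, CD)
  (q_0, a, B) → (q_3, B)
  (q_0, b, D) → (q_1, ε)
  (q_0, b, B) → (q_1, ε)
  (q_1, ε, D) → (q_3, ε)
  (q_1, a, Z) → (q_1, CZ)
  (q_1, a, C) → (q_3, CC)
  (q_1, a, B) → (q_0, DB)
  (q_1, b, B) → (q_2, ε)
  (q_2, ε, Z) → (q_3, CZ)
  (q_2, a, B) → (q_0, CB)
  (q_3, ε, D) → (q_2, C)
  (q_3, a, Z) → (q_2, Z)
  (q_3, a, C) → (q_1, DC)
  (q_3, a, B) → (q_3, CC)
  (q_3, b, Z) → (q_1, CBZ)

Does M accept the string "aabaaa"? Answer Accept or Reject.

(q_0, aabaaa, Z) ⊢ (q_1, aabaaa, DZ) ⊢ (q_3, aabaaa, Z) ⊢ (q_2, abaaa, Z) ⊢ (q_3, abaaa, CZ) ⊢ (q_1, baaa, DCZ) ⊢ (q_3, baaa, CZ)
No transition applies at (q_3, baaa, CZ); input not fully consumed.

Reject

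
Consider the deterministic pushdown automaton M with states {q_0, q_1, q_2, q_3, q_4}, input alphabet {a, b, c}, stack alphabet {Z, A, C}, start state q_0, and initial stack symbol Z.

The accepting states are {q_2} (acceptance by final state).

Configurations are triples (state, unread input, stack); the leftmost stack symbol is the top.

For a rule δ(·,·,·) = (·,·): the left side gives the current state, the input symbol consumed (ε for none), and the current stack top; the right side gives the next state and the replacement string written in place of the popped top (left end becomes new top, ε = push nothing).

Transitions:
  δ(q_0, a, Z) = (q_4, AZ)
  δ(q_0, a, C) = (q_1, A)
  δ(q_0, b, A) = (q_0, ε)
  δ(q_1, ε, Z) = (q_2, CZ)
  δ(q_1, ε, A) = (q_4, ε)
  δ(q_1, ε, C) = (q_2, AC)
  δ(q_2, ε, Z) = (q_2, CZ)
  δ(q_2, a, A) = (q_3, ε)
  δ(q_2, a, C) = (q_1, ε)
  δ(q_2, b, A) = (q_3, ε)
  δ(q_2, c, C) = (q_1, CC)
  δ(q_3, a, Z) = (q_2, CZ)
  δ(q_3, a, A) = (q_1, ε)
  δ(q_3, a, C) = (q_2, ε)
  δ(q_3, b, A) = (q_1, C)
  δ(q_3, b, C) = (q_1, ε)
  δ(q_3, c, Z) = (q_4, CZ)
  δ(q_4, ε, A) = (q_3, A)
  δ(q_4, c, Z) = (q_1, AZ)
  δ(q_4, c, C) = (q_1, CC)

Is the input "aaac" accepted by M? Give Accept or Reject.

(q_0, aaac, Z)
  read a, top Z: go to q_4, push AZ → (q_4, aac, AZ)
  ε-move, top A: go to q_3, push A → (q_3, aac, AZ)
  read a, top A: go to q_1, push ε → (q_1, ac, Z)
  ε-move, top Z: go to q_2, push CZ → (q_2, ac, CZ)
  read a, top C: go to q_1, push ε → (q_1, c, Z)
  ε-move, top Z: go to q_2, push CZ → (q_2, c, CZ)
  read c, top C: go to q_1, push CC → (q_1, ε, CCZ)
  ε-move, top C: go to q_2, push AC → (q_2, ε, ACCZ)
All input consumed; state q_2 ∈ F.

Accept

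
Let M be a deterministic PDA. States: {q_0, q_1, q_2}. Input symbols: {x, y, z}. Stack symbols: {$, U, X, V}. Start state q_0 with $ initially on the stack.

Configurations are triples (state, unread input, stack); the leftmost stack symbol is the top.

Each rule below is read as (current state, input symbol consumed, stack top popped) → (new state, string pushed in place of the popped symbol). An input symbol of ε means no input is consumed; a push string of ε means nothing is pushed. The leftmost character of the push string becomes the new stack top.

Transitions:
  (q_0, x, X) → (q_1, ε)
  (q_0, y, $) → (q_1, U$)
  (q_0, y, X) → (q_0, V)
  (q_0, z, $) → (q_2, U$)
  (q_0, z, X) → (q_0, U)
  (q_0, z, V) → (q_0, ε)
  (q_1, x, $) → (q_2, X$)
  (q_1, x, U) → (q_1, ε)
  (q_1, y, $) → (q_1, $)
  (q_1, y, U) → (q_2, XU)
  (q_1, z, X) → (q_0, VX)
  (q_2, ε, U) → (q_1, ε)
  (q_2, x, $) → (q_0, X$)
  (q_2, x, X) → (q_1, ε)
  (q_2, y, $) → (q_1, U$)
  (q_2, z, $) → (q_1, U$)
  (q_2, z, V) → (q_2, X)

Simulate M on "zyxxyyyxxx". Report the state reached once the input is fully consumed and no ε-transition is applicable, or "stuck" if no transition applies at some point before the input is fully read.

q_2

(q_0, zyxxyyyxxx, $) ⊢ (q_2, yxxyyyxxx, U$) ⊢ (q_1, yxxyyyxxx, $) ⊢ (q_1, xxyyyxxx, $) ⊢ (q_2, xyyyxxx, X$) ⊢ (q_1, yyyxxx, $) ⊢ (q_1, yyxxx, $) ⊢ (q_1, yxxx, $) ⊢ (q_1, xxx, $) ⊢ (q_2, xx, X$) ⊢ (q_1, x, $) ⊢ (q_2, ε, X$)
All input consumed; M is in state q_2.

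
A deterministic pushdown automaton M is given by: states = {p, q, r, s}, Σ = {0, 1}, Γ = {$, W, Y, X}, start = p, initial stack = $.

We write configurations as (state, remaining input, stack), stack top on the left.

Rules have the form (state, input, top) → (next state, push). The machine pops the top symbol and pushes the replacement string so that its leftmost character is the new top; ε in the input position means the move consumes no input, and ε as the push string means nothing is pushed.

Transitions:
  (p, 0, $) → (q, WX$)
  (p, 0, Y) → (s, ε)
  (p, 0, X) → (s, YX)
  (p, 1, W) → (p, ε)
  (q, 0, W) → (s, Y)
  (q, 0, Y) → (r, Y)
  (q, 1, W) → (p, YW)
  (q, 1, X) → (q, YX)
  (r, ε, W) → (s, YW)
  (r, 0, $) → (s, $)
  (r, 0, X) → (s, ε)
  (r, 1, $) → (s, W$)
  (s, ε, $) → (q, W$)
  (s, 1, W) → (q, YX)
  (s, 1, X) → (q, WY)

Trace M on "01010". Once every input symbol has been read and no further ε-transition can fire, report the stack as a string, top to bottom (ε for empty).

(p, 01010, $)
  read 0, top $: go to q, push WX$ → (q, 1010, WX$)
  read 1, top W: go to p, push YW → (p, 010, YWX$)
  read 0, top Y: go to s, push ε → (s, 10, WX$)
  read 1, top W: go to q, push YX → (q, 0, YXX$)
  read 0, top Y: go to r, push Y → (r, ε, YXX$)
All input consumed in state r with stack YXX$.

YXX$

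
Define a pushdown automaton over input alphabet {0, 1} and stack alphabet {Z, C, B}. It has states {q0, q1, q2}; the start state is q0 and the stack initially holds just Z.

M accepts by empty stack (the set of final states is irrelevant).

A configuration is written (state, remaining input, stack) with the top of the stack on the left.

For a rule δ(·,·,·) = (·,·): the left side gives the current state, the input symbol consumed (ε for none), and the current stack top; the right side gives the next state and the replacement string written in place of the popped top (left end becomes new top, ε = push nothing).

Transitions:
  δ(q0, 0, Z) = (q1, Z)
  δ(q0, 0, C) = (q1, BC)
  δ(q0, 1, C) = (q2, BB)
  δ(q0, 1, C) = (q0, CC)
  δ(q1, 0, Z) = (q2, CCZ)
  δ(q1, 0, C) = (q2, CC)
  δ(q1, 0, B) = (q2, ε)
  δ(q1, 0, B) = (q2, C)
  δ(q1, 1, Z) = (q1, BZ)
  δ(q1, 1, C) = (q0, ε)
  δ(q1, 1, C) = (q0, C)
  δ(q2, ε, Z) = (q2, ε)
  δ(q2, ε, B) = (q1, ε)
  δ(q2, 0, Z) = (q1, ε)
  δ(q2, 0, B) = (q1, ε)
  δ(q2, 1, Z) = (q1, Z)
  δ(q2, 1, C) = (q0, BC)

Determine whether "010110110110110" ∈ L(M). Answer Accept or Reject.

One accepting computation: (q0, 010110110110110, Z) ⊢ (q1, 10110110110110, Z) ⊢ (q1, 0110110110110, BZ) ⊢ (q2, 110110110110, Z) ⊢ (q1, 10110110110, Z) ⊢ (q1, 0110110110, BZ) ⊢ (q2, 110110110, Z) ⊢ (q1, 10110110, Z) ⊢ (q1, 0110110, BZ) ⊢ (q2, 110110, Z) ⊢ (q1, 10110, Z) ⊢ (q1, 0110, BZ) ⊢ (q2, 110, Z) ⊢ (q1, 10, Z) ⊢ (q1, 0, BZ) ⊢ (q2, ε, Z) ⊢ (q2, ε, ε)
All input consumed and the stack is empty.

Accept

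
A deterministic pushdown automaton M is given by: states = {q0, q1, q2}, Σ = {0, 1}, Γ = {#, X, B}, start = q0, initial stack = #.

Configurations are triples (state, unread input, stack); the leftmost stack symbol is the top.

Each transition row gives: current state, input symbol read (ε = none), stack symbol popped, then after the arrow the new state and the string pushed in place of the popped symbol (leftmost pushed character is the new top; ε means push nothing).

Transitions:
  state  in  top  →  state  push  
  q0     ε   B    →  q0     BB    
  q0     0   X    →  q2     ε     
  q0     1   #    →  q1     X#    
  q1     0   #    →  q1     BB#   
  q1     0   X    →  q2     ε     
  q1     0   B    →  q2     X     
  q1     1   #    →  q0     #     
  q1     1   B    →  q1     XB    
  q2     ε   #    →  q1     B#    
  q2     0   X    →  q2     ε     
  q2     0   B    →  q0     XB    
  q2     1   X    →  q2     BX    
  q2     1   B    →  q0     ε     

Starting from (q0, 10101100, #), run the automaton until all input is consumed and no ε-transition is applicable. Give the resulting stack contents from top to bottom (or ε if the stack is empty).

X#

(q0, 10101100, #) ⊢ (q1, 0101100, X#) ⊢ (q2, 101100, #) ⊢ (q1, 101100, B#) ⊢ (q1, 01100, XB#) ⊢ (q2, 1100, B#) ⊢ (q0, 100, #) ⊢ (q1, 00, X#) ⊢ (q2, 0, #) ⊢ (q1, 0, B#) ⊢ (q2, ε, X#)
All input consumed in state q2 with stack X#.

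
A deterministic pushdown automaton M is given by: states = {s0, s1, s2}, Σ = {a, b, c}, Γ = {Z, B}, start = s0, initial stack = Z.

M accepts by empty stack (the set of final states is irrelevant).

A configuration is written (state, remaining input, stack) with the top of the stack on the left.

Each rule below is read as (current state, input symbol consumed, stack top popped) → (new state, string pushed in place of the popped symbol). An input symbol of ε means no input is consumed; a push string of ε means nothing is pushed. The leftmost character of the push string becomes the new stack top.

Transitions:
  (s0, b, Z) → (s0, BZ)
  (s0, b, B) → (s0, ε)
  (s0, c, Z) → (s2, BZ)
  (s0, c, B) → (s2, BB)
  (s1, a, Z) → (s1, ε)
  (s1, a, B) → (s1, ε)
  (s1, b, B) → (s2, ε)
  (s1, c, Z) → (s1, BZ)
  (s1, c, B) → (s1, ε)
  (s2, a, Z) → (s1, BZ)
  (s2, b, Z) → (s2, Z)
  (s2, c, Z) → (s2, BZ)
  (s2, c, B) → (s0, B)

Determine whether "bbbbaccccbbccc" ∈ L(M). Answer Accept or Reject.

Reject

(s0, bbbbaccccbbccc, Z)
  read b, top Z: go to s0, push BZ → (s0, bbbaccccbbccc, BZ)
  read b, top B: go to s0, push ε → (s0, bbaccccbbccc, Z)
  read b, top Z: go to s0, push BZ → (s0, baccccbbccc, BZ)
  read b, top B: go to s0, push ε → (s0, accccbbccc, Z)
No transition applies at (s0, accccbbccc, Z); input not fully consumed.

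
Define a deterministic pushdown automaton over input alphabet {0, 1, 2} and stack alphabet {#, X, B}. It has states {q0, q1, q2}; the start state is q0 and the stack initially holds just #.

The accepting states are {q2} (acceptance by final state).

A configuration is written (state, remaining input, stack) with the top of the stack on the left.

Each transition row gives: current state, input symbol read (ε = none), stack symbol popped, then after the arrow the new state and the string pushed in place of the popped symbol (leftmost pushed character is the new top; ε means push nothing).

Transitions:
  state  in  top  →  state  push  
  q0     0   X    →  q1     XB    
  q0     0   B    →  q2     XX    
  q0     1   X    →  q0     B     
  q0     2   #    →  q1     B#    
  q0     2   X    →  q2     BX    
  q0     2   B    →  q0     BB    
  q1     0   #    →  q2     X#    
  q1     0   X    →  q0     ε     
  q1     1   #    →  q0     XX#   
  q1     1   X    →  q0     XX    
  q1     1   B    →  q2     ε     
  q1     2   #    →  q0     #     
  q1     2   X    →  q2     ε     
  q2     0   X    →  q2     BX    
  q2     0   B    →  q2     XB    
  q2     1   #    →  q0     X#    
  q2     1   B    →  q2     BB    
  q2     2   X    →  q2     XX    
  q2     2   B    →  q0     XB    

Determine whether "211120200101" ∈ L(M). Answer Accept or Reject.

(q0, 211120200101, #) ⊢ (q1, 11120200101, B#) ⊢ (q2, 1120200101, #) ⊢ (q0, 120200101, X#) ⊢ (q0, 20200101, B#) ⊢ (q0, 0200101, BB#) ⊢ (q2, 200101, XXB#) ⊢ (q2, 00101, XXXB#) ⊢ (q2, 0101, BXXXB#) ⊢ (q2, 101, XBXXXB#)
No transition applies at (q2, 101, XBXXXB#); input not fully consumed.

Reject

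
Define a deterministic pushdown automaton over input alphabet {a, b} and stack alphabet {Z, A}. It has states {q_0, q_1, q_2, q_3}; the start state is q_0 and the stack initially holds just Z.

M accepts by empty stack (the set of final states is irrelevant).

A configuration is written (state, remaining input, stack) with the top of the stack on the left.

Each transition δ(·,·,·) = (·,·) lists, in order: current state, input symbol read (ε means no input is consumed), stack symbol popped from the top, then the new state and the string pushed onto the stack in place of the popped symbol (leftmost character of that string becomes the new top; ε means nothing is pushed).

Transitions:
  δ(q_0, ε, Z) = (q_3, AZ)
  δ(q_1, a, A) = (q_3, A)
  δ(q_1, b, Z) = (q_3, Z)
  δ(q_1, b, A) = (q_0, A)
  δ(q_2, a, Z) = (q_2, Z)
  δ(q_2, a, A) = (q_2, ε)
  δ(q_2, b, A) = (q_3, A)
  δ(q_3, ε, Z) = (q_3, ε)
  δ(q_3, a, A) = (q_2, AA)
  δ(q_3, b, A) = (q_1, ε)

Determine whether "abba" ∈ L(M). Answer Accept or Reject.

(q_0, abba, Z) ⊢ (q_3, abba, AZ) ⊢ (q_2, bba, AAZ) ⊢ (q_3, ba, AAZ) ⊢ (q_1, a, AZ) ⊢ (q_3, ε, AZ)
All input consumed; stack is AZ, not empty, and no further ε-move applies.

Reject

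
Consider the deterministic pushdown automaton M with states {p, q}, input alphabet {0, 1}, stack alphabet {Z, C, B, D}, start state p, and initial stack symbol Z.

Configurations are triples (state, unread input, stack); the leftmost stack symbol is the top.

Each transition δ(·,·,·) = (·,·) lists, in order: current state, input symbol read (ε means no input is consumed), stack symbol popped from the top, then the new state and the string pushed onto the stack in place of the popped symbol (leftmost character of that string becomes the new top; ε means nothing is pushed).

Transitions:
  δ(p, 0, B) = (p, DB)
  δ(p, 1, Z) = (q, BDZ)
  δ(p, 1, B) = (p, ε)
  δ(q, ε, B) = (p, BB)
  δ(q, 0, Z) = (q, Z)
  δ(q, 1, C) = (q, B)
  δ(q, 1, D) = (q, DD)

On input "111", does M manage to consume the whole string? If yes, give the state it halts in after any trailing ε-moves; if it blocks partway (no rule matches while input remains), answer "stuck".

p

(p, 111, Z) ⊢ (q, 11, BDZ) ⊢ (p, 11, BBDZ) ⊢ (p, 1, BDZ) ⊢ (p, ε, DZ)
All input consumed; M is in state p.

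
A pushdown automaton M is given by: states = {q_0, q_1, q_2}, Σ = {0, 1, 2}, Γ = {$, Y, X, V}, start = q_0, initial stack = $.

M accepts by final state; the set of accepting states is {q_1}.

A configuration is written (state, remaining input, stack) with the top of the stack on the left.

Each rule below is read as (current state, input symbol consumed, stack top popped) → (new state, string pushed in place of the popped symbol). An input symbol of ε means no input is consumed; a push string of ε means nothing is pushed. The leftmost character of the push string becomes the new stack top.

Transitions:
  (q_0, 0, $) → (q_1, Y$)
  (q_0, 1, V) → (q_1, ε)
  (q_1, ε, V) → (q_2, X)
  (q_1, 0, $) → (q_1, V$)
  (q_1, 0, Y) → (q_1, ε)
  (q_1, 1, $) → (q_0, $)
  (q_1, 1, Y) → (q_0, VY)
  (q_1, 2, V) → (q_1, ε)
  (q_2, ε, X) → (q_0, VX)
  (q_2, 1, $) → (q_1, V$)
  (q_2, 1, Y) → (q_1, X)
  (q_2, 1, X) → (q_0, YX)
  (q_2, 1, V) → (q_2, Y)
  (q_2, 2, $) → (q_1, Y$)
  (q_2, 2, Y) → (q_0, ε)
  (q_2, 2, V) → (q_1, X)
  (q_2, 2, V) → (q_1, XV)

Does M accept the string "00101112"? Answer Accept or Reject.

Reject

No computation consumes all input and reaches a final state.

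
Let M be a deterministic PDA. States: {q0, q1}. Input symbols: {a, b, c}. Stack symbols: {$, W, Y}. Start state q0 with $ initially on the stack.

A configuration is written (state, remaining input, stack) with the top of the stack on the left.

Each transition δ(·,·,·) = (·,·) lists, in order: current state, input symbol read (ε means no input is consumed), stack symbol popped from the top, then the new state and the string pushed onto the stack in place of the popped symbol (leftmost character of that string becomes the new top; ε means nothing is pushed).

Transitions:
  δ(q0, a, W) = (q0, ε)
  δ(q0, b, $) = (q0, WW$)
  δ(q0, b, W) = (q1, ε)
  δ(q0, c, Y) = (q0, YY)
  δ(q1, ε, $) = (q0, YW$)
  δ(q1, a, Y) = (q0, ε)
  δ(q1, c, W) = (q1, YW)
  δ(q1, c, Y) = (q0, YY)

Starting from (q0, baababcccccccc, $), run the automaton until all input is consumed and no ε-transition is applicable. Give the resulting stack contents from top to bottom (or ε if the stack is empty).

YYYYYYYYYW$

(q0, baababcccccccc, $)
  read b, top $: go to q0, push WW$ → (q0, aababcccccccc, WW$)
  read a, top W: go to q0, push ε → (q0, ababcccccccc, W$)
  read a, top W: go to q0, push ε → (q0, babcccccccc, $)
  read b, top $: go to q0, push WW$ → (q0, abcccccccc, WW$)
  read a, top W: go to q0, push ε → (q0, bcccccccc, W$)
  read b, top W: go to q1, push ε → (q1, cccccccc, $)
  ε-move, top $: go to q0, push YW$ → (q0, cccccccc, YW$)
  read c, top Y: go to q0, push YY → (q0, ccccccc, YYW$)
  read c, top Y: go to q0, push YY → (q0, cccccc, YYYW$)
  read c, top Y: go to q0, push YY → (q0, ccccc, YYYYW$)
  read c, top Y: go to q0, push YY → (q0, cccc, YYYYYW$)
  read c, top Y: go to q0, push YY → (q0, ccc, YYYYYYW$)
  read c, top Y: go to q0, push YY → (q0, cc, YYYYYYYW$)
  read c, top Y: go to q0, push YY → (q0, c, YYYYYYYYW$)
  read c, top Y: go to q0, push YY → (q0, ε, YYYYYYYYYW$)
All input consumed in state q0 with stack YYYYYYYYYW$.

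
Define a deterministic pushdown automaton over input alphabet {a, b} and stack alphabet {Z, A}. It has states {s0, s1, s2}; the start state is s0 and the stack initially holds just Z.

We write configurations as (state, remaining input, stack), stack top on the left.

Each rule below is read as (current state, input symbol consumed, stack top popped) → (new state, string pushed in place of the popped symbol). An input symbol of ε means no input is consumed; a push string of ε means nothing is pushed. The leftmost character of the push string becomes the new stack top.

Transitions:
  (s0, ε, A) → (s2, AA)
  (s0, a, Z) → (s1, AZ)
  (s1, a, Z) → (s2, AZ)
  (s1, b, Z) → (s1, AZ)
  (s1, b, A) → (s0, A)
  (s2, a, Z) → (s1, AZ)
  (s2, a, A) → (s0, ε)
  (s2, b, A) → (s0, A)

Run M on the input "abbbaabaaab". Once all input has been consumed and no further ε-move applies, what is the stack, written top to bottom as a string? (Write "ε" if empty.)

(s0, abbbaabaaab, Z)
  read a, top Z: go to s1, push AZ → (s1, bbbaabaaab, AZ)
  read b, top A: go to s0, push A → (s0, bbaabaaab, AZ)
  ε-move, top A: go to s2, push AA → (s2, bbaabaaab, AAZ)
  read b, top A: go to s0, push A → (s0, baabaaab, AAZ)
  ε-move, top A: go to s2, push AA → (s2, baabaaab, AAAZ)
  read b, top A: go to s0, push A → (s0, aabaaab, AAAZ)
  ε-move, top A: go to s2, push AA → (s2, aabaaab, AAAAZ)
  read a, top A: go to s0, push ε → (s0, abaaab, AAAZ)
  ε-move, top A: go to s2, push AA → (s2, abaaab, AAAAZ)
  read a, top A: go to s0, push ε → (s0, baaab, AAAZ)
  ε-move, top A: go to s2, push AA → (s2, baaab, AAAAZ)
  read b, top A: go to s0, push A → (s0, aaab, AAAAZ)
  ε-move, top A: go to s2, push AA → (s2, aaab, AAAAAZ)
  read a, top A: go to s0, push ε → (s0, aab, AAAAZ)
  ε-move, top A: go to s2, push AA → (s2, aab, AAAAAZ)
  read a, top A: go to s0, push ε → (s0, ab, AAAAZ)
  ε-move, top A: go to s2, push AA → (s2, ab, AAAAAZ)
  read a, top A: go to s0, push ε → (s0, b, AAAAZ)
  ε-move, top A: go to s2, push AA → (s2, b, AAAAAZ)
  read b, top A: go to s0, push A → (s0, ε, AAAAAZ)
  ε-move, top A: go to s2, push AA → (s2, ε, AAAAAAZ)
All input consumed in state s2 with stack AAAAAAZ.

AAAAAAZ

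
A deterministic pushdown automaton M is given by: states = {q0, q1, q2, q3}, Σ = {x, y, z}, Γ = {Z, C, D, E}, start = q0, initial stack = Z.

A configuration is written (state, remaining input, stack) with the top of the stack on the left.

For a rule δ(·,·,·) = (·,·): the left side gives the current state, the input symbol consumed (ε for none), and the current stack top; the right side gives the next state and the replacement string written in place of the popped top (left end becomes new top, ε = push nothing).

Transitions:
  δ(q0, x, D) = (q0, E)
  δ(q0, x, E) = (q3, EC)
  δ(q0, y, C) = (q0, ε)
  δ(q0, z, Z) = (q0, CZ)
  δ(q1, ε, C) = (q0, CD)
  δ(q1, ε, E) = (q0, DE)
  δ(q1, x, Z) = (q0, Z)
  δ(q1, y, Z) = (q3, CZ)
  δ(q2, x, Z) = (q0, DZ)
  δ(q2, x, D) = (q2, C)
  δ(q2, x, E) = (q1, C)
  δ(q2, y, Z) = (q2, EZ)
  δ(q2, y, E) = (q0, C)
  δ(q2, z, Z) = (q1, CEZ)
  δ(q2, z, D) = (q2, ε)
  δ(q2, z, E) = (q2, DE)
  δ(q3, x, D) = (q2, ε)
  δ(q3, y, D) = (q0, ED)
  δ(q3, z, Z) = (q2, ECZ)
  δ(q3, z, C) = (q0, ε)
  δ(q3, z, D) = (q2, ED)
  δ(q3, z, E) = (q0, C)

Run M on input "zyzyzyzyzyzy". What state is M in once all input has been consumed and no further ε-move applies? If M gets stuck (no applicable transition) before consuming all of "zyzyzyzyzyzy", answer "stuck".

q0

(q0, zyzyzyzyzyzy, Z) ⊢ (q0, yzyzyzyzyzy, CZ) ⊢ (q0, zyzyzyzyzy, Z) ⊢ (q0, yzyzyzyzy, CZ) ⊢ (q0, zyzyzyzy, Z) ⊢ (q0, yzyzyzy, CZ) ⊢ (q0, zyzyzy, Z) ⊢ (q0, yzyzy, CZ) ⊢ (q0, zyzy, Z) ⊢ (q0, yzy, CZ) ⊢ (q0, zy, Z) ⊢ (q0, y, CZ) ⊢ (q0, ε, Z)
All input consumed; M is in state q0.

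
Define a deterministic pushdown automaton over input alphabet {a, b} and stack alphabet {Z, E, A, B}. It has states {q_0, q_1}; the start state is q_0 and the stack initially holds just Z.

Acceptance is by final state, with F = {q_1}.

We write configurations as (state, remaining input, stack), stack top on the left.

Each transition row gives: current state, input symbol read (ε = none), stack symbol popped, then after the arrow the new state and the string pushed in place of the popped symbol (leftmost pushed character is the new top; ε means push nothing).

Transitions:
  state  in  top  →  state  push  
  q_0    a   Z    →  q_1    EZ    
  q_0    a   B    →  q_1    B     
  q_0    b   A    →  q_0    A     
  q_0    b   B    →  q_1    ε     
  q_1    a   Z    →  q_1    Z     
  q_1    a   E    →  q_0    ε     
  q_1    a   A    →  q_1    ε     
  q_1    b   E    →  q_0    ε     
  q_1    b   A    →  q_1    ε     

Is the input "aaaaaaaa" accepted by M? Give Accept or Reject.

(q_0, aaaaaaaa, Z) ⊢ (q_1, aaaaaaa, EZ) ⊢ (q_0, aaaaaa, Z) ⊢ (q_1, aaaaa, EZ) ⊢ (q_0, aaaa, Z) ⊢ (q_1, aaa, EZ) ⊢ (q_0, aa, Z) ⊢ (q_1, a, EZ) ⊢ (q_0, ε, Z)
All input consumed; state q_0 ∉ F and no further ε-move applies.

Reject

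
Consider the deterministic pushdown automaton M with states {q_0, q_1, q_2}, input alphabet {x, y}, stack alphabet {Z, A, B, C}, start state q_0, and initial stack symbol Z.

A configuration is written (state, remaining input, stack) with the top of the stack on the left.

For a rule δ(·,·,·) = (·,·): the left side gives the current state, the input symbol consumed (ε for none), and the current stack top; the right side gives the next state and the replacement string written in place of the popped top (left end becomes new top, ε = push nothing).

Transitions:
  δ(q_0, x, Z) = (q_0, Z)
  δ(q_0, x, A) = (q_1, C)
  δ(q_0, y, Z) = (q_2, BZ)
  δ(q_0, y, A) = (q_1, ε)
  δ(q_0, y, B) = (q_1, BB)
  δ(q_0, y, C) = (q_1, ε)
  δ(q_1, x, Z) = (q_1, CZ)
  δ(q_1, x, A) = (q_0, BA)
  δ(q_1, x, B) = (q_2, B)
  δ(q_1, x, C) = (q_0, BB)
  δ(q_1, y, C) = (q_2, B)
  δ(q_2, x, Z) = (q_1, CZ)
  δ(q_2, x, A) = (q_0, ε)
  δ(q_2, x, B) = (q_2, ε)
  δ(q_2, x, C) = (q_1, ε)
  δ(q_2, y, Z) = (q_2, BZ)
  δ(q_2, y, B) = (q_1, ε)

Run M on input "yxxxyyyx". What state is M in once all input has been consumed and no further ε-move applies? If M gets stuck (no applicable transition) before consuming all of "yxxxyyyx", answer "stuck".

(q_0, yxxxyyyx, Z)
  read y, top Z: go to q_2, push BZ → (q_2, xxxyyyx, BZ)
  read x, top B: go to q_2, push ε → (q_2, xxyyyx, Z)
  read x, top Z: go to q_1, push CZ → (q_1, xyyyx, CZ)
  read x, top C: go to q_0, push BB → (q_0, yyyx, BBZ)
  read y, top B: go to q_1, push BB → (q_1, yyx, BBBZ)
No transition for (q_1, y, top B); M blocks with input yyx remaining.

stuck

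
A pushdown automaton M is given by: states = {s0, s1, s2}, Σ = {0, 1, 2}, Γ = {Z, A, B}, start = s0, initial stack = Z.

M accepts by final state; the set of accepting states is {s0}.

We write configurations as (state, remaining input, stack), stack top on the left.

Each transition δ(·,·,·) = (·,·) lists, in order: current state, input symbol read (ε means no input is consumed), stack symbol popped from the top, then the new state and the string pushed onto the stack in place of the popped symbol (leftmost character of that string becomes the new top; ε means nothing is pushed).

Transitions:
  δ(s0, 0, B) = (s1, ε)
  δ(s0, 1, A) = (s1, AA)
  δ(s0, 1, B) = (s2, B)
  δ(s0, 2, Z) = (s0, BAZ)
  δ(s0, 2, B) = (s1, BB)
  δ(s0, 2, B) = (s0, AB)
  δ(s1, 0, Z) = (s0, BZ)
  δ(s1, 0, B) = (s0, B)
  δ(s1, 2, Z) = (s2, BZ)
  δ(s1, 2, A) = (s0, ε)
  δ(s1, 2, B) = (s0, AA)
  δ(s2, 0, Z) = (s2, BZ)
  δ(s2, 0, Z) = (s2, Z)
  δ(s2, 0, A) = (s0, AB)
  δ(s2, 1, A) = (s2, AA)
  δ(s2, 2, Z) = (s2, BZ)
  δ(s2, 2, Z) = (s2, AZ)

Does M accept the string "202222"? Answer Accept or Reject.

One accepting computation: (s0, 202222, Z) ⊢ (s0, 02222, BAZ) ⊢ (s1, 2222, AZ) ⊢ (s0, 222, Z) ⊢ (s0, 22, BAZ) ⊢ (s1, 2, BBAZ) ⊢ (s0, ε, AABAZ)
All input consumed and state s0 ∈ F.

Accept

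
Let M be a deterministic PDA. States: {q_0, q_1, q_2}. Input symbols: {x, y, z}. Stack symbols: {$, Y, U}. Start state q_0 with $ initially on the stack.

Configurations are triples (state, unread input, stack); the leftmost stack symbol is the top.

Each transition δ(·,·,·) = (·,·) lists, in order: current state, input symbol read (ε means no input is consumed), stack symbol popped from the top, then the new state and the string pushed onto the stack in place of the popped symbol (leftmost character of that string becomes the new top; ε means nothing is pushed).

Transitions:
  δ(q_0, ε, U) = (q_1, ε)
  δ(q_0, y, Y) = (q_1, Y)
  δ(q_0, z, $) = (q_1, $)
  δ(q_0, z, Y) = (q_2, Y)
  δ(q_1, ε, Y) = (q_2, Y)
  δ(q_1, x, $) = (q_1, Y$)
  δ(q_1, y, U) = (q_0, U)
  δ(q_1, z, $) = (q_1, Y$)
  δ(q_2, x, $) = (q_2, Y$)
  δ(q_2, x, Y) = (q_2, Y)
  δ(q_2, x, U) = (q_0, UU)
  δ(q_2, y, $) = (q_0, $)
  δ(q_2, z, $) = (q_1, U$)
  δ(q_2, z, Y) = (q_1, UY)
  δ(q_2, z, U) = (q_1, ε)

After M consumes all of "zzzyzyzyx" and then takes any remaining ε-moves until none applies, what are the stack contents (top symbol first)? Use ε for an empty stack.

(q_0, zzzyzyzyx, $)
  read z, top $: go to q_1, push $ → (q_1, zzyzyzyx, $)
  read z, top $: go to q_1, push Y$ → (q_1, zyzyzyx, Y$)
  ε-move, top Y: go to q_2, push Y → (q_2, zyzyzyx, Y$)
  read z, top Y: go to q_1, push UY → (q_1, yzyzyx, UY$)
  read y, top U: go to q_0, push U → (q_0, zyzyx, UY$)
  ε-move, top U: go to q_1, push ε → (q_1, zyzyx, Y$)
  ε-move, top Y: go to q_2, push Y → (q_2, zyzyx, Y$)
  read z, top Y: go to q_1, push UY → (q_1, yzyx, UY$)
  read y, top U: go to q_0, push U → (q_0, zyx, UY$)
  ε-move, top U: go to q_1, push ε → (q_1, zyx, Y$)
  ε-move, top Y: go to q_2, push Y → (q_2, zyx, Y$)
  read z, top Y: go to q_1, push UY → (q_1, yx, UY$)
  read y, top U: go to q_0, push U → (q_0, x, UY$)
  ε-move, top U: go to q_1, push ε → (q_1, x, Y$)
  ε-move, top Y: go to q_2, push Y → (q_2, x, Y$)
  read x, top Y: go to q_2, push Y → (q_2, ε, Y$)
All input consumed in state q_2 with stack Y$.

Y$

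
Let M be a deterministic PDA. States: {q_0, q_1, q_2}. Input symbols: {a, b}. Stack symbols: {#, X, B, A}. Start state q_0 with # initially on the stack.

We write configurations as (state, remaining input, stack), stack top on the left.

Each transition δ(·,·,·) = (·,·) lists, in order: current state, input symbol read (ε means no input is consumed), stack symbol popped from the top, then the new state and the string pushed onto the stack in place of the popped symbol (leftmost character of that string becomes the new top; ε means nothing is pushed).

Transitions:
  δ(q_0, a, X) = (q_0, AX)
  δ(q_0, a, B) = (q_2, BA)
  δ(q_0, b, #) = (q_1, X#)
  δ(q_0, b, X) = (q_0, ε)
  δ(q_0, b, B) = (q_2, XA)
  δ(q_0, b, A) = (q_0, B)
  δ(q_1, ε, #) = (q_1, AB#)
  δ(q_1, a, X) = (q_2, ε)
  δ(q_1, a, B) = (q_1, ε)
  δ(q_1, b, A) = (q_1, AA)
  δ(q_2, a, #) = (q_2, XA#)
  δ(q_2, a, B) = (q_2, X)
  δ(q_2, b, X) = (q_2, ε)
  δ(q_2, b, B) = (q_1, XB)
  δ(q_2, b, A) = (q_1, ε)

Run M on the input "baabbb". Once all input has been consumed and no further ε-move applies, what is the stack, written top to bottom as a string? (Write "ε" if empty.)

(q_0, baabbb, #) ⊢ (q_1, aabbb, X#) ⊢ (q_2, abbb, #) ⊢ (q_2, bbb, XA#) ⊢ (q_2, bb, A#) ⊢ (q_1, b, #) ⊢ (q_1, b, AB#) ⊢ (q_1, ε, AAB#)
All input consumed in state q_1 with stack AAB#.

AAB#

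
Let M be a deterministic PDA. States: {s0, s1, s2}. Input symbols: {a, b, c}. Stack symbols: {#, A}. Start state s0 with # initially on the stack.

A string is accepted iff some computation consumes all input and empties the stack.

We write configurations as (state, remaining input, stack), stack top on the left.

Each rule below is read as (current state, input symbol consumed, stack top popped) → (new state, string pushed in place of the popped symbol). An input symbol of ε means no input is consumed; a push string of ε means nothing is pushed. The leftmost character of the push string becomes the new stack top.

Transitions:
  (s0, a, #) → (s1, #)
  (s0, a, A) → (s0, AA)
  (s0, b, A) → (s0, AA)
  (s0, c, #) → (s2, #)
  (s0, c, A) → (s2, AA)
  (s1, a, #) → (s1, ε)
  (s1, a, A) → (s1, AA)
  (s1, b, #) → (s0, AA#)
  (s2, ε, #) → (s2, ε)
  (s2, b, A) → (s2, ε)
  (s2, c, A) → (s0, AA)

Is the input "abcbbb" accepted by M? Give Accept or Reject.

(s0, abcbbb, #)
  read a, top #: go to s1, push # → (s1, bcbbb, #)
  read b, top #: go to s0, push AA# → (s0, cbbb, AA#)
  read c, top A: go to s2, push AA → (s2, bbb, AAA#)
  read b, top A: go to s2, push ε → (s2, bb, AA#)
  read b, top A: go to s2, push ε → (s2, b, A#)
  read b, top A: go to s2, push ε → (s2, ε, #)
  ε-move, top #: go to s2, push ε → (s2, ε, ε)
All input consumed and the stack is empty.

Accept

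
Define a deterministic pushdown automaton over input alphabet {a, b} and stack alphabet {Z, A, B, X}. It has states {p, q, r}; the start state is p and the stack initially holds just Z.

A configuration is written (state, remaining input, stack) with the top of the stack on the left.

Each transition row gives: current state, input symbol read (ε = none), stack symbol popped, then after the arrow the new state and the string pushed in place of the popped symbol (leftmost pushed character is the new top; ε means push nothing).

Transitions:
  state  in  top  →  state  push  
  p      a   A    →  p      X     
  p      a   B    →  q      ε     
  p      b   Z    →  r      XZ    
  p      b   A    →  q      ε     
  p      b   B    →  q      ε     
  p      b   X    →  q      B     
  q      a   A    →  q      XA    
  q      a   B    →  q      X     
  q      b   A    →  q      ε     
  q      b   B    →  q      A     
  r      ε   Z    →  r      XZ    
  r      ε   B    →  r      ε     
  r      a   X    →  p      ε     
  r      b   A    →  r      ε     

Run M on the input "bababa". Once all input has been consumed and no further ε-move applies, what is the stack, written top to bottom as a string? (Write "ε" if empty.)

(p, bababa, Z)
  read b, top Z: go to r, push XZ → (r, ababa, XZ)
  read a, top X: go to p, push ε → (p, baba, Z)
  read b, top Z: go to r, push XZ → (r, aba, XZ)
  read a, top X: go to p, push ε → (p, ba, Z)
  read b, top Z: go to r, push XZ → (r, a, XZ)
  read a, top X: go to p, push ε → (p, ε, Z)
All input consumed in state p with stack Z.

Z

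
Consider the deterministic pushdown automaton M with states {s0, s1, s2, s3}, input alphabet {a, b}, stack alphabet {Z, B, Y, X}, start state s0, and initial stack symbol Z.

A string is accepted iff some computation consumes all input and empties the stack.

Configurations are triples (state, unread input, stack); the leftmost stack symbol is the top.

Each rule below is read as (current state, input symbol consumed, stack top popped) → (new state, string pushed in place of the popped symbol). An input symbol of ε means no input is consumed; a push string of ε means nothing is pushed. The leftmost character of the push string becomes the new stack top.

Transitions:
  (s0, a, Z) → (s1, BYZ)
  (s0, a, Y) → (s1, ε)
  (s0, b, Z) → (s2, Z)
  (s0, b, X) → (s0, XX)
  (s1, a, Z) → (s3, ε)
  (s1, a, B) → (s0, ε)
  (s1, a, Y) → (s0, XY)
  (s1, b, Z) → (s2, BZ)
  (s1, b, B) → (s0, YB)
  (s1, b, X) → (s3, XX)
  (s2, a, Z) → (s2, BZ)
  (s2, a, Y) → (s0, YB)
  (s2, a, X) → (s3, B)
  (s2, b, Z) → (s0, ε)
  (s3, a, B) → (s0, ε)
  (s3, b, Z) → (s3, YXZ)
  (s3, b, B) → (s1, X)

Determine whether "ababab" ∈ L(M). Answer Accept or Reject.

Reject

(s0, ababab, Z)
  read a, top Z: go to s1, push BYZ → (s1, babab, BYZ)
  read b, top B: go to s0, push YB → (s0, abab, YBYZ)
  read a, top Y: go to s1, push ε → (s1, bab, BYZ)
  read b, top B: go to s0, push YB → (s0, ab, YBYZ)
  read a, top Y: go to s1, push ε → (s1, b, BYZ)
  read b, top B: go to s0, push YB → (s0, ε, YBYZ)
All input consumed; stack is YBYZ, not empty, and no further ε-move applies.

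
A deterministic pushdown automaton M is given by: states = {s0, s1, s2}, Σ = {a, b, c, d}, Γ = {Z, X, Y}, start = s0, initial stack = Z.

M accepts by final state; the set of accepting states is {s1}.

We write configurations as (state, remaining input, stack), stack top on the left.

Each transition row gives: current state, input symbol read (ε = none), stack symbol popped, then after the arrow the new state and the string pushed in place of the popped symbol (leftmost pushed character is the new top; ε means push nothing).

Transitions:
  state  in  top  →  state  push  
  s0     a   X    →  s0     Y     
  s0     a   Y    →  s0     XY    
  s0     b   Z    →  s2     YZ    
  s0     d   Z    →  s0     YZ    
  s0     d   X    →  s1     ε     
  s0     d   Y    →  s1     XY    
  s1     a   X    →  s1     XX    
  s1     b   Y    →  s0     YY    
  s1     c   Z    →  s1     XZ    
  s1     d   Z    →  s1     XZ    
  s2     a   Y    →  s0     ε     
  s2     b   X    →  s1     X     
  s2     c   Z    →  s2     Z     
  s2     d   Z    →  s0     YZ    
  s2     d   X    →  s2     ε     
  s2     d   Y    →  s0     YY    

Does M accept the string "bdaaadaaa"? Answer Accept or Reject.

Reject

(s0, bdaaadaaa, Z)
  read b, top Z: go to s2, push YZ → (s2, daaadaaa, YZ)
  read d, top Y: go to s0, push YY → (s0, aaadaaa, YYZ)
  read a, top Y: go to s0, push XY → (s0, aadaaa, XYYZ)
  read a, top X: go to s0, push Y → (s0, adaaa, YYYZ)
  read a, top Y: go to s0, push XY → (s0, daaa, XYYYZ)
  read d, top X: go to s1, push ε → (s1, aaa, YYYZ)
No transition applies at (s1, aaa, YYYZ); input not fully consumed.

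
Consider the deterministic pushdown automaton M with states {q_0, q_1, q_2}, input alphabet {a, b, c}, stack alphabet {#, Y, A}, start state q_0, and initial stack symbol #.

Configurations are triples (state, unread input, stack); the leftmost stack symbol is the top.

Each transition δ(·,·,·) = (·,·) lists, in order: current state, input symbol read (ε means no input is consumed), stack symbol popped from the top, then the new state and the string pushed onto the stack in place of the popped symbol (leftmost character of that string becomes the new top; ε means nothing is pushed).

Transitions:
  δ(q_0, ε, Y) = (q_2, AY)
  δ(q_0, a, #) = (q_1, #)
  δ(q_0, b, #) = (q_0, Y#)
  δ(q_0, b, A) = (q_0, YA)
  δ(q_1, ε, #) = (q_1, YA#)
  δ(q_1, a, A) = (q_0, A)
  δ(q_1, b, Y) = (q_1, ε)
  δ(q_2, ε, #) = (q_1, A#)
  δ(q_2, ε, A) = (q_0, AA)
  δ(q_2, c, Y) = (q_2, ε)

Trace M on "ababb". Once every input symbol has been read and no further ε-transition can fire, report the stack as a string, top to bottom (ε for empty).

AAYAAYA#

(q_0, ababb, #)
  read a, top #: go to q_1, push # → (q_1, babb, #)
  ε-move, top #: go to q_1, push YA# → (q_1, babb, YA#)
  read b, top Y: go to q_1, push ε → (q_1, abb, A#)
  read a, top A: go to q_0, push A → (q_0, bb, A#)
  read b, top A: go to q_0, push YA → (q_0, b, YA#)
  ε-move, top Y: go to q_2, push AY → (q_2, b, AYA#)
  ε-move, top A: go to q_0, push AA → (q_0, b, AAYA#)
  read b, top A: go to q_0, push YA → (q_0, ε, YAAYA#)
  ε-move, top Y: go to q_2, push AY → (q_2, ε, AYAAYA#)
  ε-move, top A: go to q_0, push AA → (q_0, ε, AAYAAYA#)
All input consumed in state q_0 with stack AAYAAYA#.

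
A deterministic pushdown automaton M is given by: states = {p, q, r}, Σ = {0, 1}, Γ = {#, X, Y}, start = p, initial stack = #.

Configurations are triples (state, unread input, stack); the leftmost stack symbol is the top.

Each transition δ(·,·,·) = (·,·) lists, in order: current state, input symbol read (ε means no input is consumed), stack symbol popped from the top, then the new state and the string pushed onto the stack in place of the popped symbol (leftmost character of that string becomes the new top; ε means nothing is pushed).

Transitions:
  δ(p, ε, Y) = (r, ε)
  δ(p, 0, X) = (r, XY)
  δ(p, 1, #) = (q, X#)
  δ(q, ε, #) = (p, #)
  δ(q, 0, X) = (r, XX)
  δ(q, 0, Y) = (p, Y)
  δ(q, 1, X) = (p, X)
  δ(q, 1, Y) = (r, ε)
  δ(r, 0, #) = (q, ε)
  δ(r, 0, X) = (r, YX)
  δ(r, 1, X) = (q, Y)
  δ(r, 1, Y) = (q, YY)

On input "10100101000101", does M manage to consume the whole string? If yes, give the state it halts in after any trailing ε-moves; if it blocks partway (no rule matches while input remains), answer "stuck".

stuck

(p, 10100101000101, #)
  read 1, top #: go to q, push X# → (q, 0100101000101, X#)
  read 0, top X: go to r, push XX → (r, 100101000101, XX#)
  read 1, top X: go to q, push Y → (q, 00101000101, YX#)
  read 0, top Y: go to p, push Y → (p, 0101000101, YX#)
  ε-move, top Y: go to r, push ε → (r, 0101000101, X#)
  read 0, top X: go to r, push YX → (r, 101000101, YX#)
  read 1, top Y: go to q, push YY → (q, 01000101, YYX#)
  read 0, top Y: go to p, push Y → (p, 1000101, YYX#)
  ε-move, top Y: go to r, push ε → (r, 1000101, YX#)
  read 1, top Y: go to q, push YY → (q, 000101, YYX#)
  read 0, top Y: go to p, push Y → (p, 00101, YYX#)
  ε-move, top Y: go to r, push ε → (r, 00101, YX#)
No transition for (r, 0, top Y); M blocks with input 00101 remaining.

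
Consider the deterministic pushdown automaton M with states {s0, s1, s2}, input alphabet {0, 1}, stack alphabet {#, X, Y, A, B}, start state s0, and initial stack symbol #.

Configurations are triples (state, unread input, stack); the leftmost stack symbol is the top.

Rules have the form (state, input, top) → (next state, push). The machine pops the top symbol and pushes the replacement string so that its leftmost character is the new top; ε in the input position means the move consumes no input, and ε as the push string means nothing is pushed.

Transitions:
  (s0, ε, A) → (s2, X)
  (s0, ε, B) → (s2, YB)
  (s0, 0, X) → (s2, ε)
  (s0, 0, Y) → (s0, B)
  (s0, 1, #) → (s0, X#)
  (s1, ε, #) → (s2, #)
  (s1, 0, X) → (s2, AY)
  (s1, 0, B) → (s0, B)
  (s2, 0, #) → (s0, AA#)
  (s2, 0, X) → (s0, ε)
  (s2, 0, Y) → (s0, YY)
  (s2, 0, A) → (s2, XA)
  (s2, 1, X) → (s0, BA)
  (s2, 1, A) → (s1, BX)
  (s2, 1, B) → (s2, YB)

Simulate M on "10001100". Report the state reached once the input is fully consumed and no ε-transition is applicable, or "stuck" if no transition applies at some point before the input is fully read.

(s0, 10001100, #)
  read 1, top #: go to s0, push X# → (s0, 0001100, X#)
  read 0, top X: go to s2, push ε → (s2, 001100, #)
  read 0, top #: go to s0, push AA# → (s0, 01100, AA#)
  ε-move, top A: go to s2, push X → (s2, 01100, XA#)
  read 0, top X: go to s0, push ε → (s0, 1100, A#)
  ε-move, top A: go to s2, push X → (s2, 1100, X#)
  read 1, top X: go to s0, push BA → (s0, 100, BA#)
  ε-move, top B: go to s2, push YB → (s2, 100, YBA#)
No transition for (s2, 1, top Y); M blocks with input 100 remaining.

stuck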